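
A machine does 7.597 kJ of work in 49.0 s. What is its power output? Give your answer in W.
Convert to SI: W = 7597.0 J, t = 49.0 s
P = W/t = 7597.0/49.0 = 155.0 W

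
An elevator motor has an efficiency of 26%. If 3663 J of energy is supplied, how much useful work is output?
W_out = η·W_in = 0.26·3663 = 952.38 J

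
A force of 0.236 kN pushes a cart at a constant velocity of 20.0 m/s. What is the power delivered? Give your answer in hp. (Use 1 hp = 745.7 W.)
Convert to SI: F = 236.0 N, v = 20.0 m/s
P = Fv = (236.0)(20.0) = 4720.0 W = 6.33 hp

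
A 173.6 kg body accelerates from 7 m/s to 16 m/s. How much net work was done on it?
W = ΔKE = ½m(v₂² − v₁²) = ½(173.6)(16² − 7²) = 17967.6 J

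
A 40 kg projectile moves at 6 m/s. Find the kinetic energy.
KE = ½mv² = ½(40)(6)² = 720.0 J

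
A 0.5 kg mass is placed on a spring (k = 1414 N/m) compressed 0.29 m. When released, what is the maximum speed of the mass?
½kx² = ½mv² ⇒ v = x√(k/m) = (0.29)√(1414/0.5) = 15.42 m/s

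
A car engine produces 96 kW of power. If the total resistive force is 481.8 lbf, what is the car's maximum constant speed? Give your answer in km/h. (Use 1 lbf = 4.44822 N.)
Convert to SI: F = 2143.15 N
P = Fv ⇒ v = P/F = 96000 W/2143.15 N = 44.7938 m/s = 161.3 km/h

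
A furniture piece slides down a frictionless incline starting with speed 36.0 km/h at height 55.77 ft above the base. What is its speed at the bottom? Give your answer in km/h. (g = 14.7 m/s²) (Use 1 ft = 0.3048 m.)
Convert to SI: v₀ = 10.0 m/s, h = 16.9987 m
½mv₀² + mgh = ½mv² ⇒ v = √(v₀² + 2gh) = √(10.0² + 2·14.7·16.9987) = 24.49 m/s = 88.16 km/h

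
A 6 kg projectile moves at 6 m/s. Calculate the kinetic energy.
KE = ½mv² = ½(6)(6)² = 108.0 J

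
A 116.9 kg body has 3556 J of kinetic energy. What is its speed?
v = √(2·KE/m) = √(2·3556/116.9) = 7.8 m/s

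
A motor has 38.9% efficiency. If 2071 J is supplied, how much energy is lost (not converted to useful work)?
W_lost = W_in(1 − η) = 2071·(1 − 0.389) = 1265 J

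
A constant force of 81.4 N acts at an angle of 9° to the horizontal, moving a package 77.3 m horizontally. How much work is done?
W = F·d·cosθ = (81.4)(77.3)cos(9°) = 6215 J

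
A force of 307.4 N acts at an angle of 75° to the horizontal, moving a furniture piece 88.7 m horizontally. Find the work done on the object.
W = F·d·cosθ = (307.4)(88.7)cos(75°) = 7057 J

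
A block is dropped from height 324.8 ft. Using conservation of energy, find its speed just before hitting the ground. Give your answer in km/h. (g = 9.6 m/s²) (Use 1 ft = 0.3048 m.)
Convert to SI: h = 98.999 m
mgh = ½mv² ⇒ v = √(2gh) = √(2·9.6·98.999) = 43.598 m/s = 157.0 km/h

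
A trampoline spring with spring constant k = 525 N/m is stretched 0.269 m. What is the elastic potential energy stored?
PE = ½kx² = ½(525)(0.269)² = 18.99 J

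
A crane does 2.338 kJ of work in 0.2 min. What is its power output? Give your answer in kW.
Convert to SI: W = 2338.0 J, t = 12.0 s
P = W/t = 2338.0/12.0 = 194.833 W = 0.1948 kW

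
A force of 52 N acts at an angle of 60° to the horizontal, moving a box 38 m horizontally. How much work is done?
W = F·d·cosθ = (52)(38)cos(60°) = 988.0 J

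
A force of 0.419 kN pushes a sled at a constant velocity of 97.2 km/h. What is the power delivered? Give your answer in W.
Convert to SI: F = 419.0 N, v = 27.0 m/s
P = Fv = (419.0)(27.0) = 11310 W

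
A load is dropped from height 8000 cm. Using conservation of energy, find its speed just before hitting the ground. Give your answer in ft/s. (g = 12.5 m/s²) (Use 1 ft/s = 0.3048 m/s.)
Convert to SI: h = 80.0 m
mgh = ½mv² ⇒ v = √(2gh) = √(2·12.5·80.0) = 44.7214 m/s = 146.7 ft/s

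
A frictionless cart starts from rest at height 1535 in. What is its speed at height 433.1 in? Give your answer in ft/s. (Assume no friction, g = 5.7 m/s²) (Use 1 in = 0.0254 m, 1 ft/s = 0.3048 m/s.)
Convert to SI: h₁−h₂ = 27.9883 m
mgh₁ = mgh₂ + ½mv² ⇒ v = √(2g(h₁−h₂)) = √(2·5.7·27.9883) = 17.8624 m/s = 58.6 ft/s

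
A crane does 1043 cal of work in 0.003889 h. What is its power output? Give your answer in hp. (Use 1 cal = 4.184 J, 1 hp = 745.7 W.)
Convert to SI: W = 4363.91 J, t = 14.0004 s
P = W/t = 4363.91/14.0004 = 311.699 W = 0.418 hp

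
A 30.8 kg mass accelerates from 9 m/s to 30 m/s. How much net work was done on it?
W = ΔKE = ½m(v₂² − v₁²) = ½(30.8)(30² − 9²) = 12612.6 J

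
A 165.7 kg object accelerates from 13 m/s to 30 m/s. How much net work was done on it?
W = ΔKE = ½m(v₂² − v₁²) = ½(165.7)(30² − 13²) = 60563.35 J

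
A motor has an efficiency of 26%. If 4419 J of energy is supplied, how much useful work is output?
W_out = η·W_in = 0.26·4419 = 1148.94 J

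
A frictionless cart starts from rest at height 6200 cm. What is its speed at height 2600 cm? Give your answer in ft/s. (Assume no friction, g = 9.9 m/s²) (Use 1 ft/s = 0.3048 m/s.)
Convert to SI: h₁−h₂ = 36.0 m
mgh₁ = mgh₂ + ½mv² ⇒ v = √(2g(h₁−h₂)) = √(2·9.9·36.0) = 26.6983 m/s = 87.59 ft/s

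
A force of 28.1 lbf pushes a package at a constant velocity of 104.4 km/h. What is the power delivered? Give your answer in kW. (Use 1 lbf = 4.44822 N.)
Convert to SI: F = 124.995 N, v = 29.0 m/s
P = Fv = (124.995)(29.0) = 3624.85 W = 3.625 kW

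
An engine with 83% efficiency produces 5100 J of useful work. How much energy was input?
W_in = W_out/η = 5100/0.83 = 6145 J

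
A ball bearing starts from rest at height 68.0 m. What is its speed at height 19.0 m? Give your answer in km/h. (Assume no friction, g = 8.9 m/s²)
mgh₁ = mgh₂ + ½mv² ⇒ v = √(2g(h₁−h₂)) = √(2·8.9·49.0) = 29.533 m/s = 106.3 km/h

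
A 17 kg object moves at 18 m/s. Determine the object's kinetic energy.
KE = ½mv² = ½(17)(18)² = 2754.0 J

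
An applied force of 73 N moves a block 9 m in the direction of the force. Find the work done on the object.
W = F·d = (73)(9) = 657.0 J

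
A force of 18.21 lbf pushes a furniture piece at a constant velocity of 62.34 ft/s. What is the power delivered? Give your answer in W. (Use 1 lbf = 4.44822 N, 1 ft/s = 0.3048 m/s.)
Convert to SI: F = 81.0021 N, v = 19.0012 m/s
P = Fv = (81.0021)(19.0012) = 1539 W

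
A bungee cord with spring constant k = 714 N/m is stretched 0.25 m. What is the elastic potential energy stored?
PE = ½kx² = ½(714)(0.25)² = 22.31 J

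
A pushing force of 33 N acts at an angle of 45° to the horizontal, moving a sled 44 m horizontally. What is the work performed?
W = F·d·cosθ = (33)(44)cos(45°) = 1027 J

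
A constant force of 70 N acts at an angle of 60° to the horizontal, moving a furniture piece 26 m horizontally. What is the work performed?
W = F·d·cosθ = (70)(26)cos(60°) = 910.0 J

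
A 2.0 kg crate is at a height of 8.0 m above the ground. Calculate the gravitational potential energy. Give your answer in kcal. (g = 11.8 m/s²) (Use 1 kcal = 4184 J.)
PE = mgh = (2.0)(11.8)(8.0) = 188.8 J = 0.04512 kcal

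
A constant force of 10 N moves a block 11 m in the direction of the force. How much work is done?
W = F·d = (10)(11) = 110.0 J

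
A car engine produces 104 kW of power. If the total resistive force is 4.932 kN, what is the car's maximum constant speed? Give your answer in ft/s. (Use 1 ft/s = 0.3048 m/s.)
Convert to SI: F = 4932.0 N
P = Fv ⇒ v = P/F = 104000 W/4932.0 N = 21.0868 m/s = 69.18 ft/s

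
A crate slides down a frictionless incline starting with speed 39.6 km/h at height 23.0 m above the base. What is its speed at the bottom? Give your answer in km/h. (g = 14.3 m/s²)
Convert to SI: v₀ = 11.0 m/s, h = 23.0 m
½mv₀² + mgh = ½mv² ⇒ v = √(v₀² + 2gh) = √(11.0² + 2·14.3·23.0) = 27.907 m/s = 100.5 km/h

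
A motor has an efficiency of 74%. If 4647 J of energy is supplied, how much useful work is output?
W_out = η·W_in = 0.74·4647 = 3438.78 J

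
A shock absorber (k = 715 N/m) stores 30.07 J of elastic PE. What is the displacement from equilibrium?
x = √(2·PE/k) = √(2·30.07/715) = 0.29 m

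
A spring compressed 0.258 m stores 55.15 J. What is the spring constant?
k = 2·PE/x² = 2·55.15/(0.258)² = 1657 N/m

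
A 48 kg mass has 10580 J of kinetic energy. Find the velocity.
v = √(2·KE/m) = √(2·10580/48) = 21.0 m/s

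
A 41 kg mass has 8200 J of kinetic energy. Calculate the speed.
v = √(2·KE/m) = √(2·8200/41) = 20.0 m/s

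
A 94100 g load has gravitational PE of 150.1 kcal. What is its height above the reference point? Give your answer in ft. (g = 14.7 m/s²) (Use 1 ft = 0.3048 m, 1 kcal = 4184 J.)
Convert to SI: m = 94.1 kg, PE = 628018 J
h = PE/(mg) = 628018/(94.1·14.7) = 454.01 m = 1490 ft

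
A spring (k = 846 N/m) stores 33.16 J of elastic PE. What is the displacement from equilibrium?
x = √(2·PE/k) = √(2·33.16/846) = 0.28 m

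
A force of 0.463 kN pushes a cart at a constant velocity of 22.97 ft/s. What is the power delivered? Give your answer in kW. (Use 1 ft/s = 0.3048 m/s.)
Convert to SI: F = 463.0 N, v = 7.00126 m/s
P = Fv = (463.0)(7.00126) = 3241.58 W = 3.242 kW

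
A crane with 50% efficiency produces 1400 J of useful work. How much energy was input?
W_in = W_out/η = 1400/0.5 = 2800 J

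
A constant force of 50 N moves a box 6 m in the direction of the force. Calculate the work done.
W = F·d = (50)(6) = 300.0 J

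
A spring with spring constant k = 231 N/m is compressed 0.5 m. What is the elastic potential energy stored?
PE = ½kx² = ½(231)(0.5)² = 28.88 J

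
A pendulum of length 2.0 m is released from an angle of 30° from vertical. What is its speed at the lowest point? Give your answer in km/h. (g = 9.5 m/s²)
h = L(1 − cosθ) = 2.0(1 − cos30°) = 0.267949 m
v = √(2gh) = √(2·9.5·0.267949) = 2.25633 m/s = 8.123 km/h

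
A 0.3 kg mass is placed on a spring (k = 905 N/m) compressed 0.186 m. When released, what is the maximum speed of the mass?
½kx² = ½mv² ⇒ v = x√(k/m) = (0.186)√(905/0.3) = 10.22 m/s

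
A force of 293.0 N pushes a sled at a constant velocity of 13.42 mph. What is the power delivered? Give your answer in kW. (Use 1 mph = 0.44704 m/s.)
Convert to SI: F = 293.0 N, v = 5.99928 m/s
P = Fv = (293.0)(5.99928) = 1757.79 W = 1.758 kW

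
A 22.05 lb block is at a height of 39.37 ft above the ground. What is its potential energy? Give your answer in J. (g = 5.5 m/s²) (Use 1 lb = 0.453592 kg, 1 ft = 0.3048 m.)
Convert to SI: m = 10.0017 kg, h = 12.0 m
PE = mgh = (10.0017)(5.5)(12.0) = 660.1 J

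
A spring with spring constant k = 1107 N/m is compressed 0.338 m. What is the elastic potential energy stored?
PE = ½kx² = ½(1107)(0.338)² = 63.23 J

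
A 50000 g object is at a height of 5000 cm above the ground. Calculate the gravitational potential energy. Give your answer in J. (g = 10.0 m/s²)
Convert to SI: m = 50.0 kg, h = 50.0 m
PE = mgh = (50.0)(10.0)(50.0) = 25000 J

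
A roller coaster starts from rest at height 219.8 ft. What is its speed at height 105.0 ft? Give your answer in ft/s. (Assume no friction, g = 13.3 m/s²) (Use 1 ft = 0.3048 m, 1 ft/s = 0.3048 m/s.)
Convert to SI: h₁−h₂ = 34.991 m
mgh₁ = mgh₂ + ½mv² ⇒ v = √(2g(h₁−h₂)) = √(2·13.3·34.991) = 30.5084 m/s = 100.1 ft/s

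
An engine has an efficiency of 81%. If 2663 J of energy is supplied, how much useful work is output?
W_out = η·W_in = 0.81·2663 = 2157.03 J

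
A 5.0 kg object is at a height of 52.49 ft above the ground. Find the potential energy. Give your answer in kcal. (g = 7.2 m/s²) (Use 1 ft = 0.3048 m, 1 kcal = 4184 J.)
Convert to SI: m = 5.0 kg, h = 15.999 m
PE = mgh = (5.0)(7.2)(15.999) = 575.962 J = 0.1377 kcal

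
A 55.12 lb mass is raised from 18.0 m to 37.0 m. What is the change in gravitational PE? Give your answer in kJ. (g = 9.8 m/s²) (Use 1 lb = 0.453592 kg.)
Convert to SI: m = 25.002 kg, Δh = 19.0 m
ΔPE = mgΔh = (25.002)(9.8)(19.0) = 4655.37 J = 4.655 kJ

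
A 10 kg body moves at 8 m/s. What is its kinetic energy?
KE = ½mv² = ½(10)(8)² = 320.0 J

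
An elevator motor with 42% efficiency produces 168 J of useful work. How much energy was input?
W_in = W_out/η = 168/0.42 = 400.0 J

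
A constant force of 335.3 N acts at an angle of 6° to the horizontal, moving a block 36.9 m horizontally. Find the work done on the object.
W = F·d·cosθ = (335.3)(36.9)cos(6°) = 12300 J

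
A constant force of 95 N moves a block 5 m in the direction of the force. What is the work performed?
W = F·d = (95)(5) = 475.0 J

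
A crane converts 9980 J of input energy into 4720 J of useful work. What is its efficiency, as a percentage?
η = W_out/W_in = 4720/9980 = 47.29%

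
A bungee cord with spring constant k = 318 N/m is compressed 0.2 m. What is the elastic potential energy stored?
PE = ½kx² = ½(318)(0.2)² = 6.36 J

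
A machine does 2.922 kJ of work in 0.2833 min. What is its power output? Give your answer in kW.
Convert to SI: W = 2922.0 J, t = 16.998 s
P = W/t = 2922.0/16.998 = 171.903 W = 0.1719 kW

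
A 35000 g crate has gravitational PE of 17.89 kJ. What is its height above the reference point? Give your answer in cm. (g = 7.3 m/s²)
Convert to SI: m = 35.0 kg, PE = 17890.0 J
h = PE/(mg) = 17890.0/(35.0·7.3) = 70.0196 m = 7002 cm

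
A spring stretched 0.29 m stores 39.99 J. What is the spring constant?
k = 2·PE/x² = 2·39.99/(0.29)² = 951.0 N/m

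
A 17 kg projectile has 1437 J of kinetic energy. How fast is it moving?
v = √(2·KE/m) = √(2·1437/17) = 13.0 m/s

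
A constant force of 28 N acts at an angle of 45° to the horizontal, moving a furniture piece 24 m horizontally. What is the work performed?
W = F·d·cosθ = (28)(24)cos(45°) = 475.2 J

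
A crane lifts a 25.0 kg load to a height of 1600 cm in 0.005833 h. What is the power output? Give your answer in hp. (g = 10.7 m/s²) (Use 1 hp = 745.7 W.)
Convert to SI: m = 25.0 kg, h = 16.0 m, t = 20.9988 s
P = mgh/t = (25.0)(10.7)(16.0)/20.9988 = 203.821 W = 0.2733 hp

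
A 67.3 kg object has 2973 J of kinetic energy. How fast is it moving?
v = √(2·KE/m) = √(2·2973/67.3) = 9.4 m/s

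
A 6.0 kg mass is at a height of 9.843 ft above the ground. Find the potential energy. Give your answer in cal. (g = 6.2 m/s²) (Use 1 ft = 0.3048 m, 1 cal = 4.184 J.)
Convert to SI: m = 6.0 kg, h = 3.00015 m
PE = mgh = (6.0)(6.2)(3.00015) = 111.605 J = 26.67 cal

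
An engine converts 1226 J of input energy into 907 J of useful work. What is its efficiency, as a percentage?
η = W_out/W_in = 907/1226 = 73.98%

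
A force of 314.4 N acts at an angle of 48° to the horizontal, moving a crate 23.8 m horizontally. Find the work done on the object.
W = F·d·cosθ = (314.4)(23.8)cos(48°) = 5007 J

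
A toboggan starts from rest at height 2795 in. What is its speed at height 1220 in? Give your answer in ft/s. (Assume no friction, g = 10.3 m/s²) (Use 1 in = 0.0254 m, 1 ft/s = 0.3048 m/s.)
Convert to SI: h₁−h₂ = 40.005 m
mgh₁ = mgh₂ + ½mv² ⇒ v = √(2g(h₁−h₂)) = √(2·10.3·40.005) = 28.7072 m/s = 94.18 ft/s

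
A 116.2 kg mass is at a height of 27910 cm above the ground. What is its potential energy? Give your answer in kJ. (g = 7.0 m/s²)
Convert to SI: m = 116.2 kg, h = 279.1 m
PE = mgh = (116.2)(7.0)(279.1) = 227020 J = 227.0 kJ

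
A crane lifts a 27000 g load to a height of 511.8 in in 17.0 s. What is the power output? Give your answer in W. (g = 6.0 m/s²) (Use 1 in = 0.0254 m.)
Convert to SI: m = 27.0 kg, h = 12.9997 m, t = 17.0 s
P = mgh/t = (27.0)(6.0)(12.9997)/17.0 = 123.9 W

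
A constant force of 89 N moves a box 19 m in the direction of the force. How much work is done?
W = F·d = (89)(19) = 1691 J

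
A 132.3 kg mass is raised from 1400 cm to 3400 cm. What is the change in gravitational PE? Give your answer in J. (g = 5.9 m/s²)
Convert to SI: m = 132.3 kg, Δh = 20.0 m
ΔPE = mgΔh = (132.3)(5.9)(20.0) = 15610 J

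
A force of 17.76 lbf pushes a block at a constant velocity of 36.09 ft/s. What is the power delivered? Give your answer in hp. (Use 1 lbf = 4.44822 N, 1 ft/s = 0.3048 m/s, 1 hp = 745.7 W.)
Convert to SI: F = 79.0004 N, v = 11.0002 m/s
P = Fv = (79.0004)(11.0002) = 869.023 W = 1.165 hp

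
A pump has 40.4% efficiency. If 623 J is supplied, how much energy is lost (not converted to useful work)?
W_lost = W_in(1 − η) = 623·(1 − 0.404) = 371.3 J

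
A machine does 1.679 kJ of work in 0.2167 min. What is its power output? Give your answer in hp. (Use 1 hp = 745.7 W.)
Convert to SI: W = 1679.0 J, t = 13.002 s
P = W/t = 1679.0/13.002 = 129.134 W = 0.1732 hp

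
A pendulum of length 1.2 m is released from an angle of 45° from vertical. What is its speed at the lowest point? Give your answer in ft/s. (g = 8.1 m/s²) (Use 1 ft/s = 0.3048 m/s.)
h = L(1 − cosθ) = 1.2(1 − cos45°) = 0.351472 m
v = √(2gh) = √(2·8.1·0.351472) = 2.38618 m/s = 7.829 ft/s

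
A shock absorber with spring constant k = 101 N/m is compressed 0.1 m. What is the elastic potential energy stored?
PE = ½kx² = ½(101)(0.1)² = 0.505 J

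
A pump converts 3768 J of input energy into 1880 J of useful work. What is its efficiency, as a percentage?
η = W_out/W_in = 1880/3768 = 49.89%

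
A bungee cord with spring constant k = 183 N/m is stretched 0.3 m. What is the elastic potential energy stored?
PE = ½kx² = ½(183)(0.3)² = 8.235 J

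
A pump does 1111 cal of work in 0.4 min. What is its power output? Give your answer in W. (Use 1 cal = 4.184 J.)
Convert to SI: W = 4648.42 J, t = 24.0 s
P = W/t = 4648.42/24.0 = 193.7 W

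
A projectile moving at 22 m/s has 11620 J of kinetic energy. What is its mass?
m = 2·KE/v² = 2·11620/(22)² = 48.02 kg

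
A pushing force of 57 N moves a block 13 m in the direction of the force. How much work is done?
W = F·d = (57)(13) = 741.0 J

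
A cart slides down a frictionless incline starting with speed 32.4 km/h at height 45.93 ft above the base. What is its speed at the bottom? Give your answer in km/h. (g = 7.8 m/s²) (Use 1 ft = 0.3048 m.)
Convert to SI: v₀ = 9.0 m/s, h = 13.9995 m
½mv₀² + mgh = ½mv² ⇒ v = √(v₀² + 2gh) = √(9.0² + 2·7.8·13.9995) = 17.3029 m/s = 62.29 km/h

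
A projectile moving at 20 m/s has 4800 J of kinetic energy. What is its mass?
m = 2·KE/v² = 2·4800/(20)² = 24.0 kg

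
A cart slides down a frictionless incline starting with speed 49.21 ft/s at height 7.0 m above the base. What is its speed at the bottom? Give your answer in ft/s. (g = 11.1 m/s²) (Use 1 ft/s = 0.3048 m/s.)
Convert to SI: v₀ = 14.9992 m/s, h = 7.0 m
½mv₀² + mgh = ½mv² ⇒ v = √(v₀² + 2gh) = √(14.9992² + 2·11.1·7.0) = 19.5032 m/s = 63.99 ft/s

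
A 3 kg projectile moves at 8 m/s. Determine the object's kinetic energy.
KE = ½mv² = ½(3)(8)² = 96.0 J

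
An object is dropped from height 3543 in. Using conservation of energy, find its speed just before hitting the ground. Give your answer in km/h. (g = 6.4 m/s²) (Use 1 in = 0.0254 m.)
Convert to SI: h = 89.9922 m
mgh = ½mv² ⇒ v = √(2gh) = √(2·6.4·89.9922) = 33.9397 m/s = 122.2 km/h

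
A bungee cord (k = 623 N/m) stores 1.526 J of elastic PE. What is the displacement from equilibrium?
x = √(2·PE/k) = √(2·1.526/623) = 0.06999 m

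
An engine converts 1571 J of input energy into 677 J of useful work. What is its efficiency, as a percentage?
η = W_out/W_in = 677/1571 = 43.09%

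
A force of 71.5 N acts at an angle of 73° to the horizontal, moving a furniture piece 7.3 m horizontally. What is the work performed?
W = F·d·cosθ = (71.5)(7.3)cos(73°) = 152.6 J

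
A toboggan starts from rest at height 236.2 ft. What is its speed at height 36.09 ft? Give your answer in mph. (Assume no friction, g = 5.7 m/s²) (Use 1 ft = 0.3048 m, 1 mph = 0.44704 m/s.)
Convert to SI: h₁−h₂ = 60.9935 m
mgh₁ = mgh₂ + ½mv² ⇒ v = √(2g(h₁−h₂)) = √(2·5.7·60.9935) = 26.369 m/s = 58.99 mph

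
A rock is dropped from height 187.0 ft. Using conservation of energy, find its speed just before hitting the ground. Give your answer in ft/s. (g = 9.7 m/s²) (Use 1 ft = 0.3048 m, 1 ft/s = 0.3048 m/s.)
Convert to SI: h = 56.9976 m
mgh = ½mv² ⇒ v = √(2gh) = √(2·9.7·56.9976) = 33.2529 m/s = 109.1 ft/s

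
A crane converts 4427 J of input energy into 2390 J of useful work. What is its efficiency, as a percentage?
η = W_out/W_in = 2390/4427 = 53.99%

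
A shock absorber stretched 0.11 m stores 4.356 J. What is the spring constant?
k = 2·PE/x² = 2·4.356/(0.11)² = 720.0 N/m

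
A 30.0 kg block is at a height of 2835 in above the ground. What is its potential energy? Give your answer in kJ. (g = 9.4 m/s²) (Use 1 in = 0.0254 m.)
Convert to SI: m = 30.0 kg, h = 72.009 m
PE = mgh = (30.0)(9.4)(72.009) = 20306.5 J = 20.31 kJ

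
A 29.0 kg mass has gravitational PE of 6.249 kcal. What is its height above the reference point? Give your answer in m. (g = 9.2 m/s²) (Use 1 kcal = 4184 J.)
Convert to SI: m = 29.0 kg, PE = 26145.8 J
h = PE/(mg) = 26145.8/(29.0·9.2) = 98.0 m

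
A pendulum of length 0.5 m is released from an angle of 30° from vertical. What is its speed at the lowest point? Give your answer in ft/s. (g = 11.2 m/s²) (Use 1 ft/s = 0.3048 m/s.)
h = L(1 − cosθ) = 0.5(1 − cos30°) = 0.0669873 m
v = √(2gh) = √(2·11.2·0.0669873) = 1.22496 m/s = 4.019 ft/s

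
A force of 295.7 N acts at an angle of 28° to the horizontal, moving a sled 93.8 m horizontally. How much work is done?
W = F·d·cosθ = (295.7)(93.8)cos(28°) = 24490 J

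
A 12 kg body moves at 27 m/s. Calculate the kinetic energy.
KE = ½mv² = ½(12)(27)² = 4374.0 J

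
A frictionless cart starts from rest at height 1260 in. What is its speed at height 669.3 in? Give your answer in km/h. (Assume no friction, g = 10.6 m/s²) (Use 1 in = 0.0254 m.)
Convert to SI: h₁−h₂ = 15.0038 m
mgh₁ = mgh₂ + ½mv² ⇒ v = √(2g(h₁−h₂)) = √(2·10.6·15.0038) = 17.8348 m/s = 64.21 km/h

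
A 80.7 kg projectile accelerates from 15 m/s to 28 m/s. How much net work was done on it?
W = ΔKE = ½m(v₂² − v₁²) = ½(80.7)(28² − 15²) = 22555.65 J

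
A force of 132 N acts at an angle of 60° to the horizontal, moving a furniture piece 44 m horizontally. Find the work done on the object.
W = F·d·cosθ = (132)(44)cos(60°) = 2904 J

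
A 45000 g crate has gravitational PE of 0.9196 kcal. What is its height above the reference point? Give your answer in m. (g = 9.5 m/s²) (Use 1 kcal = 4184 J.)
Convert to SI: m = 45.0 kg, PE = 3847.61 J
h = PE/(mg) = 3847.61/(45.0·9.5) = 9.0 m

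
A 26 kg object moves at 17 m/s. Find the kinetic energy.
KE = ½mv² = ½(26)(17)² = 3757.0 J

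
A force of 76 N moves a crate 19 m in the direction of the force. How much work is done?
W = F·d = (76)(19) = 1444 J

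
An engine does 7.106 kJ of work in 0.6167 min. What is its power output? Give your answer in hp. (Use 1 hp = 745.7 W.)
Convert to SI: W = 7106.0 J, t = 37.002 s
P = W/t = 7106.0/37.002 = 192.044 W = 0.2575 hp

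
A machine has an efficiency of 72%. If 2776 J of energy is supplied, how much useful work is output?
W_out = η·W_in = 0.72·2776 = 1998.72 J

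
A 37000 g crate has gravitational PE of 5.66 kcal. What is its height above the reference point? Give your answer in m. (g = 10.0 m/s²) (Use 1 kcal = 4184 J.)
Convert to SI: m = 37.0 kg, PE = 23681.4 J
h = PE/(mg) = 23681.4/(37.0·10.0) = 64.0 m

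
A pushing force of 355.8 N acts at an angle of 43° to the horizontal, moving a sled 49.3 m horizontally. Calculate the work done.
W = F·d·cosθ = (355.8)(49.3)cos(43°) = 12830 J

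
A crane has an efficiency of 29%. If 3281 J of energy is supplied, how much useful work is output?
W_out = η·W_in = 0.29·3281 = 951.49 J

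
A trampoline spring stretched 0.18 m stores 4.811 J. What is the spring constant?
k = 2·PE/x² = 2·4.811/(0.18)² = 297.0 N/m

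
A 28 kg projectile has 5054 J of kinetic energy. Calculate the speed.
v = √(2·KE/m) = √(2·5054/28) = 19.0 m/s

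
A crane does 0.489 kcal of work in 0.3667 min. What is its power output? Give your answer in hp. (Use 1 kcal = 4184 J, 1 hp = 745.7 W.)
Convert to SI: W = 2045.98 J, t = 22.002 s
P = W/t = 2045.98/22.002 = 92.9905 W = 0.1247 hp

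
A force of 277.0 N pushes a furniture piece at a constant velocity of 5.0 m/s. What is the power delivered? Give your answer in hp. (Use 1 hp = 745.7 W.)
P = Fv = (277.0)(5.0) = 1385.0 W = 1.857 hp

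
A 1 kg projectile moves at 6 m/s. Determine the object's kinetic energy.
KE = ½mv² = ½(1)(6)² = 18.0 J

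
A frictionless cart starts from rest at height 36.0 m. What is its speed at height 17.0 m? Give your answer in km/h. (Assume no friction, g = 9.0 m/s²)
mgh₁ = mgh₂ + ½mv² ⇒ v = √(2g(h₁−h₂)) = √(2·9.0·19.0) = 18.4932 m/s = 66.58 km/h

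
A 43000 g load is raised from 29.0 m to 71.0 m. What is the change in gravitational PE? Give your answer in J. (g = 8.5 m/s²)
Convert to SI: m = 43.0 kg, Δh = 42.0 m
ΔPE = mgΔh = (43.0)(8.5)(42.0) = 15350 J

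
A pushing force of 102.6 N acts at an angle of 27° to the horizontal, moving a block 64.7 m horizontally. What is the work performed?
W = F·d·cosθ = (102.6)(64.7)cos(27°) = 5915 J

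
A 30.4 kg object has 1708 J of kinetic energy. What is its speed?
v = √(2·KE/m) = √(2·1708/30.4) = 10.6 m/s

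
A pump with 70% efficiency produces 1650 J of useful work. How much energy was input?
W_in = W_out/η = 1650/0.7 = 2357 J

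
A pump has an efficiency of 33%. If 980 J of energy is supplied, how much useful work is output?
W_out = η·W_in = 0.33·980 = 323.4 J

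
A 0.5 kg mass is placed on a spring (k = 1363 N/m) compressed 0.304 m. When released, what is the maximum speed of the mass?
½kx² = ½mv² ⇒ v = x√(k/m) = (0.304)√(1363/0.5) = 15.87 m/s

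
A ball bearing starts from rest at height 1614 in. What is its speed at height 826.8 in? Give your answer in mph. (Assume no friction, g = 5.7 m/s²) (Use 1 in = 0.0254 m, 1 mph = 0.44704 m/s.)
Convert to SI: h₁−h₂ = 19.9949 m
mgh₁ = mgh₂ + ½mv² ⇒ v = √(2g(h₁−h₂)) = √(2·5.7·19.9949) = 15.0977 m/s = 33.77 mph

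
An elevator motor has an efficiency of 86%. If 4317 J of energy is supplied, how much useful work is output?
W_out = η·W_in = 0.86·4317 = 3712.62 J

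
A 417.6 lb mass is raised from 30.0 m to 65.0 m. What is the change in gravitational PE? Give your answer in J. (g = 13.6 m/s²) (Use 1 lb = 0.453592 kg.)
Convert to SI: m = 189.42 kg, Δh = 35.0 m
ΔPE = mgΔh = (189.42)(13.6)(35.0) = 90160 J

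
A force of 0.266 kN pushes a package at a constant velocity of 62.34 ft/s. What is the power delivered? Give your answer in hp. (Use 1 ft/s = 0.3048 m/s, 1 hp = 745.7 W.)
Convert to SI: F = 266.0 N, v = 19.0012 m/s
P = Fv = (266.0)(19.0012) = 5054.33 W = 6.778 hp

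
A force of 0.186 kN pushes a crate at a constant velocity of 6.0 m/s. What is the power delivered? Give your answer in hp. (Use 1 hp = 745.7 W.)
Convert to SI: F = 186.0 N, v = 6.0 m/s
P = Fv = (186.0)(6.0) = 1116.0 W = 1.497 hp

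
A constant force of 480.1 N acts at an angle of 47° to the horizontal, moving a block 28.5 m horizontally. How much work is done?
W = F·d·cosθ = (480.1)(28.5)cos(47°) = 9332 J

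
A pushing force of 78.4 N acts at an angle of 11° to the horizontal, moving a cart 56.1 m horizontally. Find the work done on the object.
W = F·d·cosθ = (78.4)(56.1)cos(11°) = 4317 J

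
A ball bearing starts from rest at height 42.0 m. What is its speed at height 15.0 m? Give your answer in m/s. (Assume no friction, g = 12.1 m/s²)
mgh₁ = mgh₂ + ½mv² ⇒ v = √(2g(h₁−h₂)) = √(2·12.1·27.0) = 25.56 m/s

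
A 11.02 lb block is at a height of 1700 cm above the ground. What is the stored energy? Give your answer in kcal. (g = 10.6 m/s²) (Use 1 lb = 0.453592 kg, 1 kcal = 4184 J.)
Convert to SI: m = 4.99858 kg, h = 17.0 m
PE = mgh = (4.99858)(10.6)(17.0) = 900.745 J = 0.2153 kcal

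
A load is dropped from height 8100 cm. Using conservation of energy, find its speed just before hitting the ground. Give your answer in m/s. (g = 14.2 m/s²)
Convert to SI: h = 81.0 m
mgh = ½mv² ⇒ v = √(2gh) = √(2·14.2·81.0) = 47.96 m/s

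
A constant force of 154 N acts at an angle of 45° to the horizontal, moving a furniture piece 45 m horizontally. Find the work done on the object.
W = F·d·cosθ = (154)(45)cos(45°) = 4900 J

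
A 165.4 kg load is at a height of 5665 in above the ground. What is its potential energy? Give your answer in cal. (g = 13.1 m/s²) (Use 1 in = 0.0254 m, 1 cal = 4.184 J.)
Convert to SI: m = 165.4 kg, h = 143.891 m
PE = mgh = (165.4)(13.1)(143.891) = 311774 J = 74520 cal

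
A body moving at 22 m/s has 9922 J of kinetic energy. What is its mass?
m = 2·KE/v² = 2·9922/(22)² = 41.0 kg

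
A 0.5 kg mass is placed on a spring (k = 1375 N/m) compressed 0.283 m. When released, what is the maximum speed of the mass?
½kx² = ½mv² ⇒ v = x√(k/m) = (0.283)√(1375/0.5) = 14.84 m/s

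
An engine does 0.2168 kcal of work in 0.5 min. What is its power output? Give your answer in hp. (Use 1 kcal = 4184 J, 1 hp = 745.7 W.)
Convert to SI: W = 907.091 J, t = 30.0 s
P = W/t = 907.091/30.0 = 30.2364 W = 0.04055 hp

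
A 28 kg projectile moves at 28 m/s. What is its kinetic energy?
KE = ½mv² = ½(28)(28)² = 10976.0 J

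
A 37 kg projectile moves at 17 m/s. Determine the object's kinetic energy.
KE = ½mv² = ½(37)(17)² = 5346.5 J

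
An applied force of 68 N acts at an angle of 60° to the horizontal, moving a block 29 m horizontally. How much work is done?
W = F·d·cosθ = (68)(29)cos(60°) = 986.0 J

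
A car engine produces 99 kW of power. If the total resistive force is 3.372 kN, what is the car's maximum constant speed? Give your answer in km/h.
Convert to SI: F = 3372.0 N
P = Fv ⇒ v = P/F = 99000 W/3372.0 N = 29.3594 m/s = 105.7 km/h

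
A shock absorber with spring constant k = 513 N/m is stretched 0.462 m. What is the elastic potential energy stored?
PE = ½kx² = ½(513)(0.462)² = 54.75 J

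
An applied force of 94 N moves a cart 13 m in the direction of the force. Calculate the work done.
W = F·d = (94)(13) = 1222 J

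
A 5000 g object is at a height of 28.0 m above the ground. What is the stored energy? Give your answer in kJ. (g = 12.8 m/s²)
Convert to SI: m = 5.0 kg, h = 28.0 m
PE = mgh = (5.0)(12.8)(28.0) = 1792.0 J = 1.792 kJ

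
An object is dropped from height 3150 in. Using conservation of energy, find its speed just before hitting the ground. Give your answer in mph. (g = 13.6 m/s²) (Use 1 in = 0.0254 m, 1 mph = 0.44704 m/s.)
Convert to SI: h = 80.01 m
mgh = ½mv² ⇒ v = √(2gh) = √(2·13.6·80.01) = 46.6505 m/s = 104.4 mph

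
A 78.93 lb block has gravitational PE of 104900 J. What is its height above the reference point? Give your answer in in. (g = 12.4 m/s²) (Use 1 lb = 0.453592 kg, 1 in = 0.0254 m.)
Convert to SI: m = 35.802 kg, PE = 104900 J
h = PE/(mg) = 104900/(35.802·12.4) = 236.291 m = 9303 in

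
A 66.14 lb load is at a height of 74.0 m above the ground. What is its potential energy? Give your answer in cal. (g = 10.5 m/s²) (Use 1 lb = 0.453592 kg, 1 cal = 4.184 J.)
Convert to SI: m = 30.0006 kg, h = 74.0 m
PE = mgh = (30.0006)(10.5)(74.0) = 23310.4 J = 5571 cal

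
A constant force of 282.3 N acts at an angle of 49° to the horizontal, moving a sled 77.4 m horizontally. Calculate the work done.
W = F·d·cosθ = (282.3)(77.4)cos(49°) = 14330 J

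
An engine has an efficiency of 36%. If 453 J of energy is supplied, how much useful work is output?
W_out = η·W_in = 0.36·453 = 163.08 J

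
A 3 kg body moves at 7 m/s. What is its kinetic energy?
KE = ½mv² = ½(3)(7)² = 73.5 J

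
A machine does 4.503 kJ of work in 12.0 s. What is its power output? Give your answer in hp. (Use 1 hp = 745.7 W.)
Convert to SI: W = 4503.0 J, t = 12.0 s
P = W/t = 4503.0/12.0 = 375.25 W = 0.5032 hp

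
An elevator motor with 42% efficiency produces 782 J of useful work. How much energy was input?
W_in = W_out/η = 782/0.42 = 1862 J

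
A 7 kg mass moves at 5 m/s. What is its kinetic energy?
KE = ½mv² = ½(7)(5)² = 87.5 J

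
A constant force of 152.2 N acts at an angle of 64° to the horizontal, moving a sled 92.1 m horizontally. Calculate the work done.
W = F·d·cosθ = (152.2)(92.1)cos(64°) = 6145 J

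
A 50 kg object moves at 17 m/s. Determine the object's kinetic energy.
KE = ½mv² = ½(50)(17)² = 7225.0 J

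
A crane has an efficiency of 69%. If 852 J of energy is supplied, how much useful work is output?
W_out = η·W_in = 0.69·852 = 587.88 J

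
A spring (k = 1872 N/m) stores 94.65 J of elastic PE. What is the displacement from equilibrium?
x = √(2·PE/k) = √(2·94.65/1872) = 0.318 m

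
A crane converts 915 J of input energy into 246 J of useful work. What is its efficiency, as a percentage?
η = W_out/W_in = 246/915 = 26.89%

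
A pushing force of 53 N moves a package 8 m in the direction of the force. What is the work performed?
W = F·d = (53)(8) = 424.0 J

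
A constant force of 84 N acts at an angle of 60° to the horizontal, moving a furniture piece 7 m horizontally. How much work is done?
W = F·d·cosθ = (84)(7)cos(60°) = 294.0 J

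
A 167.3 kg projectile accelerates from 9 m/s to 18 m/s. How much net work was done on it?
W = ΔKE = ½m(v₂² − v₁²) = ½(167.3)(18² − 9²) = 20326.95 J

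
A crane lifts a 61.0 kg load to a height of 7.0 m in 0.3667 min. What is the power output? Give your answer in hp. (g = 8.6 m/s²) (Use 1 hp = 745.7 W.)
Convert to SI: m = 61.0 kg, h = 7.0 m, t = 22.002 s
P = mgh/t = (61.0)(8.6)(7.0)/22.002 = 166.903 W = 0.2238 hp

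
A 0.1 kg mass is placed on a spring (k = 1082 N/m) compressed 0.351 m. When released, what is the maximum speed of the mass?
½kx² = ½mv² ⇒ v = x√(k/m) = (0.351)√(1082/0.1) = 36.51 m/s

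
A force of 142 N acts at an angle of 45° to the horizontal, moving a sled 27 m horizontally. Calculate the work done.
W = F·d·cosθ = (142)(27)cos(45°) = 2711 J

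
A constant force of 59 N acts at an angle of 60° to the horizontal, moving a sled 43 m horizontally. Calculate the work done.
W = F·d·cosθ = (59)(43)cos(60°) = 1269 J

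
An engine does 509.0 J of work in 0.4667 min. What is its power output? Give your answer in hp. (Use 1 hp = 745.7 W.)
Convert to SI: W = 509.0 J, t = 28.002 s
P = W/t = 509.0/28.002 = 18.1773 W = 0.02438 hp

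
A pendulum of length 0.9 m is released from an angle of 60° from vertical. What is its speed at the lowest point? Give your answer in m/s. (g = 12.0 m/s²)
h = L(1 − cosθ) = 0.9(1 − cos60°) = 0.45 m
v = √(2gh) = √(2·12.0·0.45) = 3.286 m/s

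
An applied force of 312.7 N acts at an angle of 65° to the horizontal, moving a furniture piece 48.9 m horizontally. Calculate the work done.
W = F·d·cosθ = (312.7)(48.9)cos(65°) = 6462 J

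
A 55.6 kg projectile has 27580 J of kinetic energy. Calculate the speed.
v = √(2·KE/m) = √(2·27580/55.6) = 31.5 m/s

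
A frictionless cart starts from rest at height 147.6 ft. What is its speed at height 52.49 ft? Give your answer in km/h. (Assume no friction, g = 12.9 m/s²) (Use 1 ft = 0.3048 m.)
Convert to SI: h₁−h₂ = 28.9895 m
mgh₁ = mgh₂ + ½mv² ⇒ v = √(2g(h₁−h₂)) = √(2·12.9·28.9895) = 27.3483 m/s = 98.45 km/h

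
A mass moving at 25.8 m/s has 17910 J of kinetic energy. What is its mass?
m = 2·KE/v² = 2·17910/(25.8)² = 53.81 kg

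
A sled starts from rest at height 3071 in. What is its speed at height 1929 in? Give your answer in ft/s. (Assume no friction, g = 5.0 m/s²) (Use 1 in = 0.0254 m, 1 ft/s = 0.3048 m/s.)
Convert to SI: h₁−h₂ = 29.0068 m
mgh₁ = mgh₂ + ½mv² ⇒ v = √(2g(h₁−h₂)) = √(2·5.0·29.0068) = 17.0314 m/s = 55.88 ft/s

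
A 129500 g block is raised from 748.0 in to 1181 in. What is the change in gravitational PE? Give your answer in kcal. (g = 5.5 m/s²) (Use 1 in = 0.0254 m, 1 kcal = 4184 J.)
Convert to SI: m = 129.5 kg, Δh = 10.9982 m
ΔPE = mgΔh = (129.5)(5.5)(10.9982) = 7833.47 J = 1.872 kcal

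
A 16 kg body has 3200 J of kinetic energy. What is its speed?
v = √(2·KE/m) = √(2·3200/16) = 20.0 m/s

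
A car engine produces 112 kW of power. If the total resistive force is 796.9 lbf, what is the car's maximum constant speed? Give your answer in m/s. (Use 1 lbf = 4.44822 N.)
Convert to SI: F = 3544.79 N
P = Fv ⇒ v = P/F = 112000 W/3544.79 N = 31.6 m/s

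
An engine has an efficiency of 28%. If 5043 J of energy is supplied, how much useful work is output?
W_out = η·W_in = 0.28·5043 = 1412.04 J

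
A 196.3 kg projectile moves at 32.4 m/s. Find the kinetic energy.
KE = ½mv² = ½(196.3)(32.4)² = 103000 J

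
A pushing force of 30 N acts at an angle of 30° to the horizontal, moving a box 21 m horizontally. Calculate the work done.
W = F·d·cosθ = (30)(21)cos(30°) = 545.6 J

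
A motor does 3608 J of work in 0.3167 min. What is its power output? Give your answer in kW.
Convert to SI: W = 3608.0 J, t = 19.002 s
P = W/t = 3608.0/19.002 = 189.875 W = 0.1899 kW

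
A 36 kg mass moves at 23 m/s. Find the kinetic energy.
KE = ½mv² = ½(36)(23)² = 9522.0 J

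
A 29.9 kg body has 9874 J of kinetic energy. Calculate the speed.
v = √(2·KE/m) = √(2·9874/29.9) = 25.7 m/s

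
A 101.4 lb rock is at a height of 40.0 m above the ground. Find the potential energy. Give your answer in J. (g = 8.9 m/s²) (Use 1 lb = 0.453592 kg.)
Convert to SI: m = 45.9942 kg, h = 40.0 m
PE = mgh = (45.9942)(8.9)(40.0) = 16370 J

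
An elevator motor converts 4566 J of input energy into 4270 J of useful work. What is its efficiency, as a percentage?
η = W_out/W_in = 4270/4566 = 93.52%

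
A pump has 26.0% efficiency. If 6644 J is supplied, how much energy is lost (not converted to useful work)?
W_lost = W_in(1 − η) = 6644·(1 − 0.26) = 4917 J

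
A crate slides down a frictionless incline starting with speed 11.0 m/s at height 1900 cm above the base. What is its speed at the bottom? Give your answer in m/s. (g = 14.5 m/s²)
Convert to SI: v₀ = 11.0 m/s, h = 19.0 m
½mv₀² + mgh = ½mv² ⇒ v = √(v₀² + 2gh) = √(11.0² + 2·14.5·19.0) = 25.92 m/s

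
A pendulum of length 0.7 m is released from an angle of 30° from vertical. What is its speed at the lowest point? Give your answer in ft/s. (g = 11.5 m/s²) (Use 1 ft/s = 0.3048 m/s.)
h = L(1 − cosθ) = 0.7(1 − cos30°) = 0.0937822 m
v = √(2gh) = √(2·11.5·0.0937822) = 1.46867 m/s = 4.818 ft/s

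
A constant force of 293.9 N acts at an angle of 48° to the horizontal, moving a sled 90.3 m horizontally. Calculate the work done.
W = F·d·cosθ = (293.9)(90.3)cos(48°) = 17760 J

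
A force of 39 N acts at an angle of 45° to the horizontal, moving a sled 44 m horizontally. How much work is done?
W = F·d·cosθ = (39)(44)cos(45°) = 1213 J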